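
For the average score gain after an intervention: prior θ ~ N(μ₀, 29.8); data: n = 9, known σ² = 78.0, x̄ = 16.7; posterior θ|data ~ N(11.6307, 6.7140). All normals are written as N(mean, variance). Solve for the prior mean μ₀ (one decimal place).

The posterior mean is a precision-weighted average: μ_n = (τ₀μ₀ + τ_data·x̄)/(τ₀+τ_data), with τ₀=1/σ₀² and τ_data=n/σ².
Here τ₀ = 1/29.8 = 0.033557 and τ_data = 9/78.0 = 0.115385, so τ_n = 0.148942.
Rearranging for μ₀: μ₀ = (μ_n·τ_n − τ_data·x̄)/τ₀ = (11.6307·0.148942 − 0.115385·16.7) / 0.033557 = -0.194630/0.033557 ≈ -5.8.

μ₀ = -5.8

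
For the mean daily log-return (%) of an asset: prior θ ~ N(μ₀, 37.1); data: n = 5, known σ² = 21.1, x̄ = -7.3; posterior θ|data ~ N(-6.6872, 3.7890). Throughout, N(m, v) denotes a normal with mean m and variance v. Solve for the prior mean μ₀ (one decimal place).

The posterior mean is a precision-weighted average: μ_n = (τ₀μ₀ + τ_data·x̄)/(τ₀+τ_data), with τ₀=1/σ₀² and τ_data=n/σ².
Here τ₀ = 1/37.1 = 0.026954 and τ_data = 5/21.1 = 0.236967, so τ_n = 0.263921.
Rearranging for μ₀: μ₀ = (μ_n·τ_n − τ_data·x̄)/τ₀ = (-6.6872·0.263921 − 0.236967·-7.3) / 0.026954 = -0.035033/0.026954 ≈ -1.3.

μ₀ = -1.3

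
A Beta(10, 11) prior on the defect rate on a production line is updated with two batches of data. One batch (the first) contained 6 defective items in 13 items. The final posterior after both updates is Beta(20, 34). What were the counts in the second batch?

4 defective items and 16 good items

Sequential conjugate updates are equivalent to a single update on the pooled data, so total successes = posterior α − prior α and total failures = posterior β − prior β.
Total across both batches: 20−10=10 defective items, 34−11=23 good items.
Subtract the first batch: 10−6=4 defective items and 23−7=16 good items.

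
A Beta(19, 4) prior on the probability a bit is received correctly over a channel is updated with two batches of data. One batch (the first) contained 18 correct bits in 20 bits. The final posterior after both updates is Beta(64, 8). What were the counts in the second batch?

Sequential conjugate updates are equivalent to a single update on the pooled data, so total successes = posterior α − prior α and total failures = posterior β − prior β.
Total across both batches: 64−19=45 correct bits, 8−4=4 errors.
Subtract the first batch: 45−18=27 correct bits and 4−2=2 errors.

27 correct bits and 2 errors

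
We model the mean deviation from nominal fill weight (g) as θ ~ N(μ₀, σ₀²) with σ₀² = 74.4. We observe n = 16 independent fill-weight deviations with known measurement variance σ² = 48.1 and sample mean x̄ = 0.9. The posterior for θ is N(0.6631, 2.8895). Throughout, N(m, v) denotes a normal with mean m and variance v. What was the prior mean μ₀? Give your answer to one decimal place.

With known observation variance, the Normal–Normal posterior has precision τ_n = τ₀ + n/σ² and mean μ_n = (τ₀μ₀ + (n/σ²)x̄)/τ_n.
Here τ₀ = 1/74.4 = 0.013441 and τ_data = 16/48.1 = 0.332640, so τ_n = 0.346081.
Rearranging for μ₀: μ₀ = (μ_n·τ_n − τ_data·x̄)/τ₀ = (0.6631·0.346081 − 0.332640·0.9) / 0.013441 = -0.069890/0.013441 ≈ -5.2.

μ₀ = -5.2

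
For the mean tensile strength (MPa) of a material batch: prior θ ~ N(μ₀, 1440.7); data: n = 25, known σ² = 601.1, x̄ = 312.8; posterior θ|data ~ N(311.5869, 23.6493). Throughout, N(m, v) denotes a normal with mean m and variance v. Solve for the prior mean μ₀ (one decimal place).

The posterior mean is a precision-weighted average: μ_n = (τ₀μ₀ + τ_data·x̄)/(τ₀+τ_data), with τ₀=1/σ₀² and τ_data=n/σ².
Here τ₀ = 1/1440.7 = 0.000694 and τ_data = 25/601.1 = 0.041590, so τ_n = 0.042284.
Rearranging for μ₀: μ₀ = (μ_n·τ_n − τ_data·x̄)/τ₀ = (311.5869·0.042284 − 0.041590·312.8) / 0.000694 = 0.165788/0.000694 ≈ 238.9.

μ₀ = 238.9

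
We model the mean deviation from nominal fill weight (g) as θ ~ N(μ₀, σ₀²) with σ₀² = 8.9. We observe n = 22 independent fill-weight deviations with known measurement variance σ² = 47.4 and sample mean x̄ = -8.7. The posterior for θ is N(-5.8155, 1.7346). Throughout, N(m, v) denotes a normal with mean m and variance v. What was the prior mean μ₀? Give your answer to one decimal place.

With known observation variance, the Normal–Normal posterior has precision τ_n = τ₀ + n/σ² and mean μ_n = (τ₀μ₀ + (n/σ²)x̄)/τ_n.
Here τ₀ = 1/8.9 = 0.112360 and τ_data = 22/47.4 = 0.464135, so τ_n = 0.576495.
Rearranging for μ₀: μ₀ = (μ_n·τ_n − τ_data·x̄)/τ₀ = (-5.8155·0.576495 − 0.464135·-8.7) / 0.112360 = 0.685368/0.112360 ≈ 6.1.

μ₀ = 6.1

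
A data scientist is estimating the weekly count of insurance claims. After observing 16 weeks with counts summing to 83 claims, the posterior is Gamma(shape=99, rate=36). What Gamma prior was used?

Gamma–Poisson conjugacy: posterior shape = α + Σxᵢ, posterior rate = β + n.
So α = 99 − 83 = 16 and β = 36 − 16 = 20.

Gamma(shape=16, rate=20)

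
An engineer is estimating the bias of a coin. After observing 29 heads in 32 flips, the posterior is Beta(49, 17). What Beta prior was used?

Beta(20, 14)

A Beta(α, β) prior with s successes and f failures in binomial data gives a Beta(α+s, β+f) posterior.
Subtract the data counts: 49−29=20, 17−3=14.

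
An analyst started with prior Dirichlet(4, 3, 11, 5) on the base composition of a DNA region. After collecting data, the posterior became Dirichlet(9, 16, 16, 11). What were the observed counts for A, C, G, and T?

For a Dirichlet(α) prior with multinomial counts c, the posterior is Dirichlet(α + c) componentwise.
Counts are posterior − prior componentwise: 9−4=5, 16−3=13, 16−11=5, 11−5=6.

counts (5, 13, 5, 6)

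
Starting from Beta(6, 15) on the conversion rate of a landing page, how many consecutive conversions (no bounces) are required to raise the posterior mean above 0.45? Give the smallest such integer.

After k conversions and 0 bounces the posterior is Beta(6+k, 15), with mean (6+k)/(6+15+k).
Set (6+k)/(21+k) > 0.45 and solve: k > (0.45·21 − 6)/(1 − 0.45) = 6.273.
The smallest integer exceeding 6.273 is 7.

k = 7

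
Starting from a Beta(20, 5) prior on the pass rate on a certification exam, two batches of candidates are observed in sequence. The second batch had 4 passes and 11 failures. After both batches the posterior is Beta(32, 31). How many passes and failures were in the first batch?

Because Beta–binomial updating is additive in the counts, the combined data contributed (α_post−α_prior, β_post−β_prior) successes and failures.
Total across both batches: 32−20=12 passes, 31−5=26 failures.
Subtract the second batch: 12−4=8 passes and 26−11=15 failures.

8 passes and 15 failures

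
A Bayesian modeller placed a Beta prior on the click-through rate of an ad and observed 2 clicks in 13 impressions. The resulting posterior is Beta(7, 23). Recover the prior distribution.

Under Beta–binomial conjugacy the posterior parameters are (α+s, β+f).
So α = 7 − 2 = 5 and β = 23 − 11 = 12.

Beta(5, 12)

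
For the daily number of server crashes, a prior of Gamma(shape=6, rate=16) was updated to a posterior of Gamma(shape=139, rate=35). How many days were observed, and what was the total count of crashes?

n = 19 days with total 133 crashes

A Gamma(α, β) prior (rate parametrization) on a Poisson rate with n observations summing to S gives posterior Gamma(α+S, β+n).
Matching: Σxᵢ = 139 − 6 = 133 and n = 35 − 16 = 19.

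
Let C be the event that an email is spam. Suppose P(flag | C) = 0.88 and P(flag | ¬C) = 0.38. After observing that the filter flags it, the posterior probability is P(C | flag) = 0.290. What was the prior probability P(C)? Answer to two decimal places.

In odds form, posterior odds = prior odds × likelihood ratio, so prior odds = posterior odds ÷ LR.
Posterior odds = 0.290/(1−0.290) = 0.4085. LR = 0.88/0.38 = 2.3158.
Prior odds = 0.4085/2.3158 = 0.1764, so P(C) = 0.1764/(1+0.1764) ≈ 0.15.

P(C) = 0.15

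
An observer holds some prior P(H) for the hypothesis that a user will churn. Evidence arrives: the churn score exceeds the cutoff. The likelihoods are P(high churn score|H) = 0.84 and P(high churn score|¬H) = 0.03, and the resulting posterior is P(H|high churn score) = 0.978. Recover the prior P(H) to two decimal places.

P(H) = 0.61

Bayes' rule in odds form gives O(H|E) = O(H)·[P(E|H)/P(E|¬H)], hence O(H) = O(H|E)/LR.
Posterior odds = 0.978/(1−0.978) = 44.4545. LR = 0.84/0.03 = 28.0000.
Prior odds = 44.4545/28.0000 = 1.5877, so P(H) = 1.5877/(1+1.5877) ≈ 0.61.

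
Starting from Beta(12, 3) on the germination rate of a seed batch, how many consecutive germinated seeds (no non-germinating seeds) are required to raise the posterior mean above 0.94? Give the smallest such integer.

After k germinated seeds and 0 non-germinating seeds the posterior is Beta(12+k, 3), with mean (12+k)/(12+3+k).
Set (12+k)/(15+k) > 0.94 and solve: k > (0.94·15 − 12)/(1 − 0.94) = 35.000.
The smallest integer exceeding 35.000 is 36, and checking k=36: (48)/(51) = 0.9412 > 0.94.

k = 36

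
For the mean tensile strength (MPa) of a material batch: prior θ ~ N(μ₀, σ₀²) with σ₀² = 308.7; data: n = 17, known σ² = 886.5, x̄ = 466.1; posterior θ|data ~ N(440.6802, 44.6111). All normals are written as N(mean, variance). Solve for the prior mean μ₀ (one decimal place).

With known observation variance, the Normal–Normal posterior has precision τ_n = τ₀ + n/σ² and mean μ_n = (τ₀μ₀ + (n/σ²)x̄)/τ_n.
Here τ₀ = 1/308.7 = 0.003239 and τ_data = 17/886.5 = 0.019177, so τ_n = 0.022416.
Rearranging for μ₀: μ₀ = (μ_n·τ_n − τ_data·x̄)/τ₀ = (440.6802·0.022416 − 0.019177·466.1) / 0.003239 = 0.939888/0.003239 ≈ 290.2.

μ₀ = 290.2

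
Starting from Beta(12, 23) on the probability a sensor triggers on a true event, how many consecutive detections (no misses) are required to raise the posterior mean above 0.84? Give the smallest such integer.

k = 109

After k detections and 0 misses the posterior is Beta(12+k, 23), with mean (12+k)/(12+23+k).
Set (12+k)/(35+k) > 0.84 and solve: k > (0.84·35 − 12)/(1 − 0.84) = 108.750.
The smallest integer exceeding 108.750 is 109, and checking k=109: (121)/(144) = 0.8403 > 0.84.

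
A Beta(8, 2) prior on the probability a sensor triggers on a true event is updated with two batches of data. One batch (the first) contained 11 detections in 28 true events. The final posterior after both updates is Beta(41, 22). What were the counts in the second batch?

22 detections and 3 misses

Sequential conjugate updates are equivalent to a single update on the pooled data, so total successes = posterior α − prior α and total failures = posterior β − prior β.
Total across both batches: 41−8=33 detections, 22−2=20 misses.
Subtract the first batch: 33−11=22 detections and 20−17=3 misses.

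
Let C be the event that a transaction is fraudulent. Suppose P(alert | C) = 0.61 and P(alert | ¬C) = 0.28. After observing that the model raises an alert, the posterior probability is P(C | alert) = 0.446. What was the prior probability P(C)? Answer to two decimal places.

Bayes' rule in odds form gives O(C|E) = O(C)·[P(E|C)/P(E|¬C)], hence O(C) = O(C|E)/LR.
Posterior odds = 0.446/(1−0.446) = 0.8051. LR = 0.61/0.28 = 2.1786.
Prior odds = 0.8051/2.1786 = 0.3695, so P(C) = 0.3695/(1+0.3695) ≈ 0.27.

P(C) = 0.27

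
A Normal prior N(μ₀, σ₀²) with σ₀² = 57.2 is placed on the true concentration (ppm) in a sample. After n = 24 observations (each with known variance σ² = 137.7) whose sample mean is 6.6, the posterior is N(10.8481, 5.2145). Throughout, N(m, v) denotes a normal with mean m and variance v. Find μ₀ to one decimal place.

μ₀ = 53.2

With known observation variance, the Normal–Normal posterior has precision τ_n = τ₀ + n/σ² and mean μ_n = (τ₀μ₀ + (n/σ²)x̄)/τ_n.
Here τ₀ = 1/57.2 = 0.017483 and τ_data = 24/137.7 = 0.174292, so τ_n = 0.191775.
Rearranging for μ₀: μ₀ = (μ_n·τ_n − τ_data·x̄)/τ₀ = (10.8481·0.191775 − 0.174292·6.6) / 0.017483 = 0.930067/0.017483 ≈ 53.2.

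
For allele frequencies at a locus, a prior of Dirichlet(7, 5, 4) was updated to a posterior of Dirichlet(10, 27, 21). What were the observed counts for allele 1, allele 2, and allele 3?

For a Dirichlet(α) prior with multinomial counts c, the posterior is Dirichlet(α + c) componentwise.
Counts are posterior − prior componentwise: 10−7=3, 27−5=22, 21−4=17.

counts (3, 22, 17)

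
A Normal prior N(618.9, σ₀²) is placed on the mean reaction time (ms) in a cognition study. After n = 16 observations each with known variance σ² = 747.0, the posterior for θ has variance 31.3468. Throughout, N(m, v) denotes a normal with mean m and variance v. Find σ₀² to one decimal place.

σ₀² = 95.4

For the Normal–Normal model with known σ², precisions add: τ_n = τ₀ + n/σ².
So 1/σ₀² = 1/31.3468 − 16/747.0 = 0.031901 − 0.021419 = 0.010482.
Hence σ₀² = 1/0.010482 ≈ 95.4.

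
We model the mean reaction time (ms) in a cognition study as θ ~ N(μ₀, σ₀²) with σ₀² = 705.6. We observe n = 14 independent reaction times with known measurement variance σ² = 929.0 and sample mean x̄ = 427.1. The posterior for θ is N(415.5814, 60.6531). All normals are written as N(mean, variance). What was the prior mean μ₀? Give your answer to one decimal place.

With known observation variance, the Normal–Normal posterior has precision τ_n = τ₀ + n/σ² and mean μ_n = (τ₀μ₀ + (n/σ²)x̄)/τ_n.
Here τ₀ = 1/705.6 = 0.001417 and τ_data = 14/929.0 = 0.015070, so τ_n = 0.016487.
Rearranging for μ₀: μ₀ = (μ_n·τ_n − τ_data·x̄)/τ₀ = (415.5814·0.016487 − 0.015070·427.1) / 0.001417 = 0.415294/0.001417 ≈ 293.1.

μ₀ = 293.1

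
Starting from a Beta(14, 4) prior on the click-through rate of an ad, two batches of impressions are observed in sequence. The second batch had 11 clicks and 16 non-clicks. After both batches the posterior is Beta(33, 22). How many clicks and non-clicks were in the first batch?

8 clicks and 2 non-clicks

Because Beta–binomial updating is additive in the counts, the combined data contributed (α_post−α_prior, β_post−β_prior) successes and failures.
Total across both batches: 33−14=19 clicks, 22−4=18 non-clicks.
Subtract the second batch: 19−11=8 clicks and 18−16=2 non-clicks.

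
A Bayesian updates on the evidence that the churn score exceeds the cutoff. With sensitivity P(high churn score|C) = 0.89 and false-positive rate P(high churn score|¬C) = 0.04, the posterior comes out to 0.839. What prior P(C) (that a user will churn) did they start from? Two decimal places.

In odds form, posterior odds = prior odds × likelihood ratio, so prior odds = posterior odds ÷ LR.
Posterior odds = 0.839/(1−0.839) = 5.2112. LR = 0.89/0.04 = 22.2500.
Prior odds = 5.2112/22.2500 = 0.2342, so P(C) = 0.2342/(1+0.2342) ≈ 0.19.

P(C) = 0.19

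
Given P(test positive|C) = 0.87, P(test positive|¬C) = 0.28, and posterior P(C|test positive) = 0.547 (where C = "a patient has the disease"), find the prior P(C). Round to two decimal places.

Bayes' rule in odds form gives O(C|E) = O(C)·[P(E|C)/P(E|¬C)], hence O(C) = O(C|E)/LR.
Posterior odds = 0.547/(1−0.547) = 1.2075. LR = 0.87/0.28 = 3.1071.
Prior odds = 1.2075/3.1071 = 0.3886, so P(C) = 0.3886/(1+0.3886) ≈ 0.28.

P(C) = 0.28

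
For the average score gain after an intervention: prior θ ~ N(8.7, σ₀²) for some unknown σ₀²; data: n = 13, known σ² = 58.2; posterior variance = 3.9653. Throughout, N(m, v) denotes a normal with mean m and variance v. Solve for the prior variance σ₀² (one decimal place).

For the Normal–Normal model with known σ², precisions add: τ_n = τ₀ + n/σ².
So 1/σ₀² = 1/3.9653 − 13/58.2 = 0.252188 − 0.223368 = 0.028820.
Hence σ₀² = 1/0.028820 ≈ 34.7.

σ₀² = 34.7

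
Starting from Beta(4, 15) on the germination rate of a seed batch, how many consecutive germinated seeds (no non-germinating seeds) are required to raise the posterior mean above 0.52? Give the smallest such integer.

k = 13

After k germinated seeds and 0 non-germinating seeds the posterior is Beta(4+k, 15), with mean (4+k)/(4+15+k).
Set (4+k)/(19+k) > 0.52 and solve: k > (0.52·19 − 4)/(1 − 0.52) = 12.250.
The smallest integer exceeding 12.250 is 13.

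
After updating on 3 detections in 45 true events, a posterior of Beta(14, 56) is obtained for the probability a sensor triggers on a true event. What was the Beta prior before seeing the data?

A Beta(α, β) prior with s successes and f failures in binomial data gives a Beta(α+s, β+f) posterior.
So α = 14 − 3 = 11 and β = 56 − 42 = 14.

Beta(11, 14)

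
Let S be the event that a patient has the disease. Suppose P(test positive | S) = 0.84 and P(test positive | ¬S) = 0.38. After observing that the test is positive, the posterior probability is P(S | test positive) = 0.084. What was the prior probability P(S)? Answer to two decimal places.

In odds form, posterior odds = prior odds × likelihood ratio, so prior odds = posterior odds ÷ LR.
Posterior odds = 0.084/(1−0.084) = 0.0917. LR = 0.84/0.38 = 2.2105.
Prior odds = 0.0917/2.2105 = 0.0415, so P(S) = 0.0415/(1+0.0415) ≈ 0.04.

P(S) = 0.04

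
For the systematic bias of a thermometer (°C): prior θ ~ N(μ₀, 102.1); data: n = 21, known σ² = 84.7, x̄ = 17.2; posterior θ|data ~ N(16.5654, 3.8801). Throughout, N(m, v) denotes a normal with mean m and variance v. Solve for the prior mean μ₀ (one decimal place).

μ₀ = 0.5

The posterior mean is a precision-weighted average: μ_n = (τ₀μ₀ + τ_data·x̄)/(τ₀+τ_data), with τ₀=1/σ₀² and τ_data=n/σ².
Here τ₀ = 1/102.1 = 0.009794 and τ_data = 21/84.7 = 0.247934, so τ_n = 0.257728.
Rearranging for μ₀: μ₀ = (μ_n·τ_n − τ_data·x̄)/τ₀ = (16.5654·0.257728 − 0.247934·17.2) / 0.009794 = 0.004903/0.009794 ≈ 0.5.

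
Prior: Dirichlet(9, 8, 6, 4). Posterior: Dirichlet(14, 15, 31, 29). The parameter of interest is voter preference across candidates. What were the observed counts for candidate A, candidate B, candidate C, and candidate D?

counts (5, 7, 25, 25)

For a Dirichlet(α) prior with multinomial counts c, the posterior is Dirichlet(α + c) componentwise.
Counts are posterior − prior componentwise: 14−9=5, 15−8=7, 31−6=25, 29−4=25.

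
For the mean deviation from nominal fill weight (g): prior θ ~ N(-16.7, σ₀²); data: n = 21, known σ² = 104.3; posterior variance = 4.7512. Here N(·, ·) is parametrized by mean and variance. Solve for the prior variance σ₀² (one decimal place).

Posterior precision equals prior precision plus data precision: 1/σ_n² = 1/σ₀² + n/σ².
So 1/σ₀² = 1/4.7512 − 21/104.3 = 0.210473 − 0.201342 = 0.009131.
Hence σ₀² = 1/0.009131 ≈ 109.5.

σ₀² = 109.5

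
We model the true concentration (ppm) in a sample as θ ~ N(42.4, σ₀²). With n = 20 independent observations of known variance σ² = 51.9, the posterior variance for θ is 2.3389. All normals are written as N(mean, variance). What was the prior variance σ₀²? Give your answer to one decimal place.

For the Normal–Normal model with known σ², precisions add: τ_n = τ₀ + n/σ².
So 1/σ₀² = 1/2.3389 − 20/51.9 = 0.427551 − 0.385356 = 0.042195.
Hence σ₀² = 1/0.042195 ≈ 23.7.

σ₀² = 23.7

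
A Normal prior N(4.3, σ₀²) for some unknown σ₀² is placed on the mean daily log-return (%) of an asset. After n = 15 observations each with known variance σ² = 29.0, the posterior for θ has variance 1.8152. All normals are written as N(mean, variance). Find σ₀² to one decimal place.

Posterior precision equals prior precision plus data precision: 1/σ_n² = 1/σ₀² + n/σ².
So 1/σ₀² = 1/1.8152 − 15/29.0 = 0.550903 − 0.517241 = 0.033662.
Hence σ₀² = 1/0.033662 ≈ 29.7.

σ₀² = 29.7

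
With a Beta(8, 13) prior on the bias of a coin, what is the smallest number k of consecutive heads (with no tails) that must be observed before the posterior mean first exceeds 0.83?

After k heads and 0 tails the posterior is Beta(8+k, 13), with mean (8+k)/(8+13+k).
Set (8+k)/(21+k) > 0.83 and solve: k > (0.83·21 − 8)/(1 − 0.83) = 55.471.
The smallest integer exceeding 55.471 is 56, and checking k=56: (64)/(77) = 0.8312 > 0.83.

k = 56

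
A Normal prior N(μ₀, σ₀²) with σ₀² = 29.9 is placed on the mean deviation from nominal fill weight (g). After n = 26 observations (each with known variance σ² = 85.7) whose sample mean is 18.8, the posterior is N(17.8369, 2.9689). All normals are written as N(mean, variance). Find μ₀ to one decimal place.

μ₀ = 9.1

The posterior mean is a precision-weighted average: μ_n = (τ₀μ₀ + τ_data·x̄)/(τ₀+τ_data), with τ₀=1/σ₀² and τ_data=n/σ².
Here τ₀ = 1/29.9 = 0.033445 and τ_data = 26/85.7 = 0.303384, so τ_n = 0.336829.
Rearranging for μ₀: μ₀ = (μ_n·τ_n − τ_data·x̄)/τ₀ = (17.8369·0.336829 − 0.303384·18.8) / 0.033445 = 0.304366/0.033445 ≈ 9.1.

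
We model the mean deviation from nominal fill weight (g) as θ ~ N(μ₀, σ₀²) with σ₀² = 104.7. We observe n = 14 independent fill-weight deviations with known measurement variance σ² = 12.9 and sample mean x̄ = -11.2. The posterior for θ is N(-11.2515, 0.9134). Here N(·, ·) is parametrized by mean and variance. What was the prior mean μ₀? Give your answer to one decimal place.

With known observation variance, the Normal–Normal posterior has precision τ_n = τ₀ + n/σ² and mean μ_n = (τ₀μ₀ + (n/σ²)x̄)/τ_n.
Here τ₀ = 1/104.7 = 0.009551 and τ_data = 14/12.9 = 1.085271, so τ_n = 1.094822.
Rearranging for μ₀: μ₀ = (μ_n·τ_n − τ_data·x̄)/τ₀ = (-11.2515·1.094822 − 1.085271·-11.2) / 0.009551 = -0.163355/0.009551 ≈ -17.1.

μ₀ = -17.1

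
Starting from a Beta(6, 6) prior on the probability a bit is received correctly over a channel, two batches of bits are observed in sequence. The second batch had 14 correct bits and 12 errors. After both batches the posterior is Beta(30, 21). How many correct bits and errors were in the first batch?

10 correct bits and 3 errors

Because Beta–binomial updating is additive in the counts, the combined data contributed (α_post−α_prior, β_post−β_prior) successes and failures.
Total across both batches: 30−6=24 correct bits, 21−6=15 errors.
Subtract the second batch: 24−14=10 correct bits and 15−12=3 errors.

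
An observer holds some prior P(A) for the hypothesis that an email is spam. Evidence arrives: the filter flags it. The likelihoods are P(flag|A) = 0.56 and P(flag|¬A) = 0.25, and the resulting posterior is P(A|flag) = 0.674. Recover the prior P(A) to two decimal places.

In odds form, posterior odds = prior odds × likelihood ratio, so prior odds = posterior odds ÷ LR.
Posterior odds = 0.674/(1−0.674) = 2.0675. LR = 0.56/0.25 = 2.2400.
Prior odds = 2.0675/2.2400 = 0.9230, so P(A) = 0.9230/(1+0.9230) ≈ 0.48.

P(A) = 0.48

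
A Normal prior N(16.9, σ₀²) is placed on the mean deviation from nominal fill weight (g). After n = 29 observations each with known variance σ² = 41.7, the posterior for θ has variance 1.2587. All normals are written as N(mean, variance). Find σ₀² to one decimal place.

σ₀² = 10.1

Posterior precision equals prior precision plus data precision: 1/σ_n² = 1/σ₀² + n/σ².
So 1/σ₀² = 1/1.2587 − 29/41.7 = 0.794470 − 0.695444 = 0.099026.
Hence σ₀² = 1/0.099026 ≈ 10.1.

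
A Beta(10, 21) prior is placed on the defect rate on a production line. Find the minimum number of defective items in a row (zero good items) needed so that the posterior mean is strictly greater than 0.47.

After k defective items and 0 good items the posterior is Beta(10+k, 21), with mean (10+k)/(10+21+k).
Set (10+k)/(31+k) > 0.47 and solve: k > (0.47·31 − 10)/(1 − 0.47) = 8.623.
The smallest integer exceeding 8.623 is 9.

k = 9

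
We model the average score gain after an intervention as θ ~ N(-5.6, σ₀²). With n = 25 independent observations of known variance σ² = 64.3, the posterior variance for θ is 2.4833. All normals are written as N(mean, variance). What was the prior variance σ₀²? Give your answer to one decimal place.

Posterior precision equals prior precision plus data precision: 1/σ_n² = 1/σ₀² + n/σ².
So 1/σ₀² = 1/2.4833 − 25/64.3 = 0.402690 − 0.388802 = 0.013888.
Hence σ₀² = 1/0.013888 ≈ 72.0.

σ₀² = 72.0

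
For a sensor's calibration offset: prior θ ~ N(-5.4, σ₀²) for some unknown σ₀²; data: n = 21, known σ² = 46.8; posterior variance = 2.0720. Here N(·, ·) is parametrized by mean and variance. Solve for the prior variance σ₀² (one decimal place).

σ₀² = 29.5

Posterior precision equals prior precision plus data precision: 1/σ_n² = 1/σ₀² + n/σ².
So 1/σ₀² = 1/2.0720 − 21/46.8 = 0.482625 − 0.448718 = 0.033907.
Hence σ₀² = 1/0.033907 ≈ 29.5.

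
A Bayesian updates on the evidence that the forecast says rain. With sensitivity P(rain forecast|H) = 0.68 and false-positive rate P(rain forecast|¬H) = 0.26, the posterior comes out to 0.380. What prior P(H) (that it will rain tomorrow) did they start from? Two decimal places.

P(H) = 0.19

In odds form, posterior odds = prior odds × likelihood ratio, so prior odds = posterior odds ÷ LR.
Posterior odds = 0.380/(1−0.380) = 0.6129. LR = 0.68/0.26 = 2.6154.
Prior odds = 0.6129/2.6154 = 0.2343, so P(H) = 0.2343/(1+0.2343) ≈ 0.19.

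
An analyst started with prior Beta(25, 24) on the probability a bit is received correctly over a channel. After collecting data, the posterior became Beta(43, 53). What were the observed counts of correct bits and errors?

Beta is conjugate to the binomial likelihood: posterior = Beta(a+s, b+f).
So s = 43 − 25 = 18 and f = 53 − 24 = 29.

18 correct bits and 29 errors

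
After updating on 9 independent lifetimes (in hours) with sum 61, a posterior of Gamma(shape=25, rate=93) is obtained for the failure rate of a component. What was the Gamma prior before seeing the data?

Gamma(shape=16, rate=32)

Gamma–exponential conjugacy: posterior shape = α + n, posterior rate = β + Σtᵢ.
So α = 25 − 9 = 16 and β = 93 − 61 = 32.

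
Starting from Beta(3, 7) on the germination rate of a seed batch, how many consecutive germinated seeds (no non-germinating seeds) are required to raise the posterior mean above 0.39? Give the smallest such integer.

k = 2

After k germinated seeds and 0 non-germinating seeds the posterior is Beta(3+k, 7), with mean (3+k)/(3+7+k).
Set (3+k)/(10+k) > 0.39 and solve: k > (0.39·10 − 3)/(1 − 0.39) = 1.475.
The smallest integer exceeding 1.475 is 2, and checking k=2: (5)/(12) = 0.4167 > 0.39.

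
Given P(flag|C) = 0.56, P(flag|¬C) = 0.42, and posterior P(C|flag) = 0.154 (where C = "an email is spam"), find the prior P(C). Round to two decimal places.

P(C) = 0.12

Bayes' rule in odds form gives O(C|E) = O(C)·[P(E|C)/P(E|¬C)], hence O(C) = O(C|E)/LR.
Posterior odds = 0.154/(1−0.154) = 0.1820. LR = 0.56/0.42 = 1.3333.
Prior odds = 0.1820/1.3333 = 0.1365, so P(C) = 0.1365/(1+0.1365) ≈ 0.12.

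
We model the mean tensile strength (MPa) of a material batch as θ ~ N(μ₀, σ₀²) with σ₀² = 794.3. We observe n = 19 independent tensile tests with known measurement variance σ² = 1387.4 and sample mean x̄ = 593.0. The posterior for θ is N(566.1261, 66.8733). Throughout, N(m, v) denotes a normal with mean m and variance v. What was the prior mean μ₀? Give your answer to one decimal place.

μ₀ = 273.8

The posterior mean is a precision-weighted average: μ_n = (τ₀μ₀ + τ_data·x̄)/(τ₀+τ_data), with τ₀=1/σ₀² and τ_data=n/σ².
Here τ₀ = 1/794.3 = 0.001259 and τ_data = 19/1387.4 = 0.013695, so τ_n = 0.014954.
Rearranging for μ₀: μ₀ = (μ_n·τ_n − τ_data·x̄)/τ₀ = (566.1261·0.014954 − 0.013695·593.0) / 0.001259 = 0.344715/0.001259 ≈ 273.8.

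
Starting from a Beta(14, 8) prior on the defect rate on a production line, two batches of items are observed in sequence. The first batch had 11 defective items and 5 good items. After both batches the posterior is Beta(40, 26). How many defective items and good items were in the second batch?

15 defective items and 13 good items

Sequential conjugate updates are equivalent to a single update on the pooled data, so total successes = posterior α − prior α and total failures = posterior β − prior β.
Total across both batches: 40−14=26 defective items, 26−8=18 good items.
Subtract the first batch: 26−11=15 defective items and 18−5=13 good items.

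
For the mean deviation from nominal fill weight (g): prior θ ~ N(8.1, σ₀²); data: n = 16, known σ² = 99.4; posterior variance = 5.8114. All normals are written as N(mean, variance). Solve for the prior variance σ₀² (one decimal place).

σ₀² = 90.0

For the Normal–Normal model with known σ², precisions add: τ_n = τ₀ + n/σ².
So 1/σ₀² = 1/5.8114 − 16/99.4 = 0.172076 − 0.160966 = 0.011110.
Hence σ₀² = 1/0.011110 ≈ 90.0.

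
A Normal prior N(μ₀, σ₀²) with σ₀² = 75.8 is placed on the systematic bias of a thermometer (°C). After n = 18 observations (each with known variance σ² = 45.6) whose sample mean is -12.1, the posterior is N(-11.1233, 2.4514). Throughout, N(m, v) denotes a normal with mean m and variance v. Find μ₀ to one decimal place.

The posterior mean is a precision-weighted average: μ_n = (τ₀μ₀ + τ_data·x̄)/(τ₀+τ_data), with τ₀=1/σ₀² and τ_data=n/σ².
Here τ₀ = 1/75.8 = 0.013193 and τ_data = 18/45.6 = 0.394737, so τ_n = 0.407930.
Rearranging for μ₀: μ₀ = (μ_n·τ_n − τ_data·x̄)/τ₀ = (-11.1233·0.407930 − 0.394737·-12.1) / 0.013193 = 0.238790/0.013193 ≈ 18.1.

μ₀ = 18.1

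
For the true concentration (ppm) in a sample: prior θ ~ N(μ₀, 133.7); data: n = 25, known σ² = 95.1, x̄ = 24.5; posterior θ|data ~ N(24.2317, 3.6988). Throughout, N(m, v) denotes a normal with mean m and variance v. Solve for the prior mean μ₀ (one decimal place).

With known observation variance, the Normal–Normal posterior has precision τ_n = τ₀ + n/σ² and mean μ_n = (τ₀μ₀ + (n/σ²)x̄)/τ_n.
Here τ₀ = 1/133.7 = 0.007479 and τ_data = 25/95.1 = 0.262881, so τ_n = 0.270360.
Rearranging for μ₀: μ₀ = (μ_n·τ_n − τ_data·x̄)/τ₀ = (24.2317·0.270360 − 0.262881·24.5) / 0.007479 = 0.110698/0.007479 ≈ 14.8.

μ₀ = 14.8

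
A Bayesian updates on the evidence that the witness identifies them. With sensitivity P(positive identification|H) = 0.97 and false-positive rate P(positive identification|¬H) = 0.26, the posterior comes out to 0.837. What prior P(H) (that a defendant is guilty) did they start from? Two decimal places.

Bayes' rule in odds form gives O(H|E) = O(H)·[P(E|H)/P(E|¬H)], hence O(H) = O(H|E)/LR.
Posterior odds = 0.837/(1−0.837) = 5.1350. LR = 0.97/0.26 = 3.7308.
Prior odds = 5.1350/3.7308 = 1.3764, so P(H) = 1.3764/(1+1.3764) ≈ 0.58.

P(H) = 0.58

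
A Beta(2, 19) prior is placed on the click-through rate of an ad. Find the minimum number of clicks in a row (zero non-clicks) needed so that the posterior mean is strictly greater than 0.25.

k = 5

After k clicks and 0 non-clicks the posterior is Beta(2+k, 19), with mean (2+k)/(2+19+k).
Set (2+k)/(21+k) > 0.25 and solve: k > (0.25·21 − 2)/(1 − 0.25) = 4.333.
The smallest integer exceeding 4.333 is 5.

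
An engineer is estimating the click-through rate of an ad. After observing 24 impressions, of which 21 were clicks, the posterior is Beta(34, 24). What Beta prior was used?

Under Beta–binomial conjugacy the posterior parameters are (α+s, β+f).
So α = 34 − 21 = 13 and β = 24 − 3 = 21.

Beta(13, 21)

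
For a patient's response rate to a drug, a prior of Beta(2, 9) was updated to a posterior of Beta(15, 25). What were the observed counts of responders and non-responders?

13 responders and 16 non-responders

A Beta(α, β) prior with s successes and f failures in binomial data gives a Beta(α+s, β+f) posterior.
Match parameters: s=15−2=13, f=25−9=16.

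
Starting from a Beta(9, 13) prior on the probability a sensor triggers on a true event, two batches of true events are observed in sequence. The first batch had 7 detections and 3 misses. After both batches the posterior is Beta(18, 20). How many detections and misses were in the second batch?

2 detections and 4 misses

Sequential conjugate updates are equivalent to a single update on the pooled data, so total successes = posterior α − prior α and total failures = posterior β − prior β.
Total across both batches: 18−9=9 detections, 20−13=7 misses.
Subtract the first batch: 9−7=2 detections and 7−3=4 misses.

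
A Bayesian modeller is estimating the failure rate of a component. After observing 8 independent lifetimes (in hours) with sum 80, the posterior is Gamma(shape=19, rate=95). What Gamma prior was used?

For an exponential likelihood with a Gamma(α, β) prior on the rate, n observations with total T give posterior Gamma(α+n, β+T).
So α = 19 − 8 = 11 and β = 95 − 80 = 15.

Gamma(shape=11, rate=15)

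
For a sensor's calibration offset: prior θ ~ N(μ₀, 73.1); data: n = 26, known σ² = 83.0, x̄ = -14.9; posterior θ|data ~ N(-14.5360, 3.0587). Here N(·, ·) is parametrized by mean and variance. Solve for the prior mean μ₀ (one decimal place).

The posterior mean is a precision-weighted average: μ_n = (τ₀μ₀ + τ_data·x̄)/(τ₀+τ_data), with τ₀=1/σ₀² and τ_data=n/σ².
Here τ₀ = 1/73.1 = 0.013680 and τ_data = 26/83.0 = 0.313253, so τ_n = 0.326933.
Rearranging for μ₀: μ₀ = (μ_n·τ_n − τ_data·x̄)/τ₀ = (-14.5360·0.326933 − 0.313253·-14.9) / 0.013680 = -0.084828/0.013680 ≈ -6.2.

μ₀ = -6.2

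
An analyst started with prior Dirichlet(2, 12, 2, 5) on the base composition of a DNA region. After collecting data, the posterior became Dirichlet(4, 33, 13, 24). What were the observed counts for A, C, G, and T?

For a Dirichlet(α) prior with multinomial counts c, the posterior is Dirichlet(α + c) componentwise.
Counts are posterior − prior componentwise: 4−2=2, 33−12=21, 13−2=11, 24−5=19.

counts (2, 21, 11, 19)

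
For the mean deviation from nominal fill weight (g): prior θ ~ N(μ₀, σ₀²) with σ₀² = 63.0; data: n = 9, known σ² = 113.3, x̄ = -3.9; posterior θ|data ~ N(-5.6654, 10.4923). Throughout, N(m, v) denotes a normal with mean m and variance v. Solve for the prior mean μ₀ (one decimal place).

With known observation variance, the Normal–Normal posterior has precision τ_n = τ₀ + n/σ² and mean μ_n = (τ₀μ₀ + (n/σ²)x̄)/τ_n.
Here τ₀ = 1/63.0 = 0.015873 and τ_data = 9/113.3 = 0.079435, so τ_n = 0.095308.
Rearranging for μ₀: μ₀ = (μ_n·τ_n − τ_data·x̄)/τ₀ = (-5.6654·0.095308 − 0.079435·-3.9) / 0.015873 = -0.230161/0.015873 ≈ -14.5.

μ₀ = -14.5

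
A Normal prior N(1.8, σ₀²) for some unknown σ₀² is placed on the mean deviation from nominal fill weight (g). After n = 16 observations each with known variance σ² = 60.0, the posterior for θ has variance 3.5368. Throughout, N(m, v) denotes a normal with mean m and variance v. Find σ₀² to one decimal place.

σ₀² = 62.2

Posterior precision equals prior precision plus data precision: 1/σ_n² = 1/σ₀² + n/σ².
So 1/σ₀² = 1/3.5368 − 16/60.0 = 0.282741 − 0.266667 = 0.016074.
Hence σ₀² = 1/0.016074 ≈ 62.2.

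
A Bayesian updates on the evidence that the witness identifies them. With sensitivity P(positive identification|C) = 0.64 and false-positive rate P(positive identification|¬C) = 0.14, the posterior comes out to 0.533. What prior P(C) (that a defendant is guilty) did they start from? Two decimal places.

P(C) = 0.20

Bayes' rule in odds form gives O(C|E) = O(C)·[P(E|C)/P(E|¬C)], hence O(C) = O(C|E)/LR.
Posterior odds = 0.533/(1−0.533) = 1.1413. LR = 0.64/0.14 = 4.5714.
Prior odds = 1.1413/4.5714 = 0.2497, so P(C) = 0.2497/(1+0.2497) ≈ 0.20.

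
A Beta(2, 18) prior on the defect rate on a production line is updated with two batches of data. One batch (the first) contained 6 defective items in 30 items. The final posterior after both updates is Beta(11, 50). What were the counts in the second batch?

3 defective items and 8 good items

Because Beta–binomial updating is additive in the counts, the combined data contributed (α_post−α_prior, β_post−β_prior) successes and failures.
Total across both batches: 11−2=9 defective items, 50−18=32 good items.
Subtract the first batch: 9−6=3 defective items and 32−24=8 good items.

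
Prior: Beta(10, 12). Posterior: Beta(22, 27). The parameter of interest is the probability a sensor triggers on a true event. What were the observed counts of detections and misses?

Beta is conjugate to the binomial likelihood: posterior = Beta(a+s, b+f).
Match parameters: s=22−10=12, f=27−12=15.

12 detections and 15 misses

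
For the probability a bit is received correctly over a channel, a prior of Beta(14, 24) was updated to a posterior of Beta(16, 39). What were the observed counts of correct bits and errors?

2 correct bits and 15 errors

Beta is conjugate to the binomial likelihood: posterior = Beta(α+s, β+f).
So s = 16 − 14 = 2 and f = 39 − 24 = 15.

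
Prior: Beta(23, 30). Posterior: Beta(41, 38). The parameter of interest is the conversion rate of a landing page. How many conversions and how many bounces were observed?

18 conversions and 8 bounces

Under Beta–binomial conjugacy the posterior parameters are (α+s, β+f).
Match parameters: s=41−23=18, f=38−30=8.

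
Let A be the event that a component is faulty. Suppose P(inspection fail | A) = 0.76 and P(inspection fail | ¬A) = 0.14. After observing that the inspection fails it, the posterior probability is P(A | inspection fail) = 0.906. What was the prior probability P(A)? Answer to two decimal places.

In odds form, posterior odds = prior odds × likelihood ratio, so prior odds = posterior odds ÷ LR.
Posterior odds = 0.906/(1−0.906) = 9.6383. LR = 0.76/0.14 = 5.4286.
Prior odds = 9.6383/5.4286 = 1.7755, so P(A) = 1.7755/(1+1.7755) ≈ 0.64.

P(A) = 0.64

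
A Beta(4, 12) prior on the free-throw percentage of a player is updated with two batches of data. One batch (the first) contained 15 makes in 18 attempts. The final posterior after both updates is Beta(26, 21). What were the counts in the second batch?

Sequential conjugate updates are equivalent to a single update on the pooled data, so total successes = posterior α − prior α and total failures = posterior β − prior β.
Total across both batches: 26−4=22 makes, 21−12=9 misses.
Subtract the first batch: 22−15=7 makes and 9−3=6 misses.

7 makes and 6 misses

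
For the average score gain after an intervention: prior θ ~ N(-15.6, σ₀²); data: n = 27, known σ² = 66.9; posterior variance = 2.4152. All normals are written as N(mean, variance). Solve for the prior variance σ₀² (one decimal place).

Posterior precision equals prior precision plus data precision: 1/σ_n² = 1/σ₀² + n/σ².
So 1/σ₀² = 1/2.4152 − 27/66.9 = 0.414044 − 0.403587 = 0.010457.
Hence σ₀² = 1/0.010457 ≈ 95.6.

σ₀² = 95.6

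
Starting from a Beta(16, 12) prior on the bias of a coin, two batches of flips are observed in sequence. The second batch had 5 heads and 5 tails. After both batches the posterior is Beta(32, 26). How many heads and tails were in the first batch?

Sequential conjugate updates are equivalent to a single update on the pooled data, so total successes = posterior α − prior α and total failures = posterior β − prior β.
Total across both batches: 32−16=16 heads, 26−12=14 tails.
Subtract the second batch: 16−5=11 heads and 14−5=9 tails.

11 heads and 9 tails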